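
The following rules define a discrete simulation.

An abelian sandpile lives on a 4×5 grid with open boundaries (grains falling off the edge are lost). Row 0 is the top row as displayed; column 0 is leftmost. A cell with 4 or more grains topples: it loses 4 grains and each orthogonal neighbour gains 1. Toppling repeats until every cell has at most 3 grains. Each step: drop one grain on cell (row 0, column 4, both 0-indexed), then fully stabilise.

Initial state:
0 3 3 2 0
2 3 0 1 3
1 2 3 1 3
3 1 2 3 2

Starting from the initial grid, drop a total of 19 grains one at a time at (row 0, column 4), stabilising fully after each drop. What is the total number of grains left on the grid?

40

0) 0 3 3 2 0
2 3 0 1 3
1 2 3 1 3
3 1 2 3 2
1) 0 3 3 2 1
2 3 0 1 3
1 2 3 1 3
3 1 2 3 2
2) 0 3 3 2 2
2 3 0 1 3
1 2 3 1 3
3 1 2 3 2
3) 0 3 3 2 3
2 3 0 1 3
1 2 3 1 3
3 1 2 3 2
4) 0 3 3 3 1
2 3 0 2 1
1 2 3 2 0
3 1 2 3 3
5) 0 3 3 3 2
2 3 0 2 1
1 2 3 2 0
3 1 2 3 3
6) 0 3 3 3 3
2 3 0 2 1
1 2 3 2 0
3 1 2 3 3
7) 1 1 1 1 1
3 0 2 3 2
1 3 3 2 0
3 1 2 3 3
8) 1 1 1 1 2
3 0 2 3 2
1 3 3 2 0
3 1 2 3 3
9) 1 1 1 1 3
3 0 2 3 2
1 3 3 2 0
3 1 2 3 3
10) 1 1 1 2 0
3 0 2 3 3
1 3 3 2 0
3 1 2 3 3
11) 1 1 1 2 1
3 0 2 3 3
1 3 3 2 0
3 1 2 3 3
12) 1 1 1 2 2
3 0 2 3 3
1 3 3 2 0
3 1 2 3 3
13) 1 1 1 2 3
3 0 2 3 3
1 3 3 2 0
3 1 2 3 3
14) 1 1 2 0 2
3 0 3 1 1
1 3 3 3 1
3 1 2 3 3
15) 1 1 2 0 3
3 0 3 1 1
1 3 3 3 1
3 1 2 3 3
16) 1 1 2 1 0
3 0 3 1 2
1 3 3 3 1
3 1 2 3 3
17) 1 1 2 1 1
3 0 3 1 2
1 3 3 3 1
3 1 2 3 3
18) 1 1 2 1 2
3 0 3 1 2
1 3 3 3 1
3 1 2 3 3
19) 1 1 2 1 3
3 0 3 1 2
1 3 3 3 1
3 1 2 3 3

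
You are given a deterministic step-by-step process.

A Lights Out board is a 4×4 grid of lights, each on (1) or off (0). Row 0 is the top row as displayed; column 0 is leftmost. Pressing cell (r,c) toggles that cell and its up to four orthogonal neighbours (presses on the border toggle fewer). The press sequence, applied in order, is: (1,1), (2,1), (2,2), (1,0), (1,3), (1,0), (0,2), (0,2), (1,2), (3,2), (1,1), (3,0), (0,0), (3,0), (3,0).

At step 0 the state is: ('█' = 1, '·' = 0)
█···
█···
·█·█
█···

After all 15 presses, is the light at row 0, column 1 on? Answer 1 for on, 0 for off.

1

[0] █···
█···
·█·█
█···
[1] ██··
·██·
···█
█···
[2] ██··
··█·
████
██··
[3] ██··
····
█···
███·
[4] ·█··
██··
····
███·
[5] ·█·█
████
···█
███·
[6] ██·█
··██
█··█
███·
[7] █·█·
···█
█··█
███·
[8] ██·█
··██
█··█
███·
[9] ████
·█··
█·██
███·
[10] ████
·█··
█··█
█··█
[11] █·██
█·█·
██·█
█··█
[12] █·██
█·█·
·█·█
·█·█
[13] ·███
··█·
·█·█
·█·█
[14] ·███
··█·
██·█
█··█
[15] ·███
··█·
·█·█
·█·█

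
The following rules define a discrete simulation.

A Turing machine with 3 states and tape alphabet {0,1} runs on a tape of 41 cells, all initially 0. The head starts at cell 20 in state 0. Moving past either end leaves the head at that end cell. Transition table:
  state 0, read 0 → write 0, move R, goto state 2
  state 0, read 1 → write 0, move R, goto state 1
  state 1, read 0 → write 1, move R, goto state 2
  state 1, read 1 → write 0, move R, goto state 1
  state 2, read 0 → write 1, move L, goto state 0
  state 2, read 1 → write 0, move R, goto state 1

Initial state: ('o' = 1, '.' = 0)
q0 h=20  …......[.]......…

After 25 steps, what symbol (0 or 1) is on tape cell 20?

0

0) q0 h=20  …......[.]......…
1) q2 h=21  …......[.]......…
2) q0 h=20  …......[.]o.....…
3) q2 h=21  …......[o]......…
4) q1 h=22  …......[.]......…
5) q2 h=23  ….....o[.]......…
6) q0 h=22  …......[o]o.....…
7) q1 h=23  …......[o]......…
8) q1 h=24  …......[.]......…
9) q2 h=25  ….....o[.]......…
10) q0 h=24  …......[o]o.....…
11) q1 h=25  …......[o]......…
12) q1 h=26  …......[.]......…
13) q2 h=27  ….....o[.]......…
14) q0 h=26  …......[o]o.....…
15) q1 h=27  …......[o]......…
16) q1 h=28  …......[.]......…
17) q2 h=29  ….....o[.]......…
18) q0 h=28  …......[o]o.....…
19) q1 h=29  …......[o]......…
20) q1 h=30  …......[.]......…
21) q2 h=31  ….....o[.]......…
22) q0 h=30  …......[o]o.....…
23) q1 h=31  …......[o]......…
24) q1 h=32  …......[.]......…
25) q2 h=33  ….....o[.]......…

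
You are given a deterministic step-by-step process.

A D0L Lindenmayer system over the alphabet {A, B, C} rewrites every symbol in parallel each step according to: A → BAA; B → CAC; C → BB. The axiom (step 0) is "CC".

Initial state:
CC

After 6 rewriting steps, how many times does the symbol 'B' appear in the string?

t=0: CC
t=1: BBBB
t=2: CACCACCACCAC
t=3: BBBAABBBBBAABBBBBAABBBBBAABB
t=4: CACCACCACBAABAACACCACCACCACCACBAABAACACCACCACCACCACBAABAACACCACCACCACCACBAABAACACCAC
t=5: BBBAABBBBBAABBBBBAABBCACBAABAACACBAABAABBBAABBBBBAABBBBBAA…BAABBBBBAABBBBBAABBBBBAABBCACBAABAACACBAABAABBBAABBBBBAABB  (len 212)
t=6: CACCACCACBAABAACACCACCACCACCACBAABAACACCACCACCACCACBAABAAC…CBAABAACACBAABAACACCACCACBAABAACACCACCACCACCACBAABAACACCAC  (len 620)

112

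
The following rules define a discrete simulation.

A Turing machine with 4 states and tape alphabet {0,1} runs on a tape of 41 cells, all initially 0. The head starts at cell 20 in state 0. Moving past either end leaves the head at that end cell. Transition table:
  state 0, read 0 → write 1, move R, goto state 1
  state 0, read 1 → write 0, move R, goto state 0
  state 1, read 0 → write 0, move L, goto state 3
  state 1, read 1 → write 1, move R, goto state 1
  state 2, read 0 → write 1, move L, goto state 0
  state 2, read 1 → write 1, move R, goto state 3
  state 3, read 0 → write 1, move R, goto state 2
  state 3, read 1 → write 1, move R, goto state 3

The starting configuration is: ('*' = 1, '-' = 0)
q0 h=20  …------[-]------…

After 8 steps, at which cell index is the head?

0) q0 h=20  …------[-]------…
1) q1 h=21  …-----*[-]------…
2) q3 h=20  …------[*]------…
3) q3 h=21  …-----*[-]------…
4) q2 h=22  …----**[-]------…
5) q0 h=21  …-----*[*]*-----…
6) q0 h=22  …----*-[*]------…
7) q0 h=23  …---*--[-]------…
8) q1 h=24  …--*--*[-]------…

24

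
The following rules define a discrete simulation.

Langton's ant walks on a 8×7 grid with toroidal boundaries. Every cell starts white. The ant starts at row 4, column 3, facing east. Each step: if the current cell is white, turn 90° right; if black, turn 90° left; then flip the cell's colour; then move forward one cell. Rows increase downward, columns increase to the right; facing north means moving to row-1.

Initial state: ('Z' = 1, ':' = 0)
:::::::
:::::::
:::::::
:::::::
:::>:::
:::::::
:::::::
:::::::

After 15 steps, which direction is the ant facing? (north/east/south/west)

south

t=0: :::::::
:::::::
:::::::
:::::::
:::>:::
:::::::
:::::::
:::::::
t=1: :::::::
:::::::
:::::::
:::::::
:::Z:::
:::v:::
:::::::
:::::::
t=2: :::::::
:::::::
:::::::
:::::::
:::Z:::
::<Z:::
:::::::
:::::::
t=3: :::::::
:::::::
:::::::
:::::::
::^Z:::
::ZZ:::
:::::::
:::::::
t=4: :::::::
:::::::
:::::::
:::::::
::Z>:::
::ZZ:::
:::::::
:::::::
t=5: :::::::
:::::::
:::::::
:::^:::
::Z::::
::ZZ:::
:::::::
:::::::
t=6: :::::::
:::::::
:::::::
:::Z>::
::Z::::
::ZZ:::
:::::::
:::::::
t=7: :::::::
:::::::
:::::::
:::ZZ::
::Z:v::
::ZZ:::
:::::::
:::::::
t=8: :::::::
:::::::
:::::::
:::ZZ::
::Z<Z::
::ZZ:::
:::::::
:::::::
t=9: :::::::
:::::::
:::::::
:::^Z::
::ZZZ::
::ZZ:::
:::::::
:::::::
t=10: :::::::
:::::::
:::::::
::<:Z::
::ZZZ::
::ZZ:::
:::::::
:::::::
t=11: :::::::
:::::::
::^::::
::Z:Z::
::ZZZ::
::ZZ:::
:::::::
:::::::
t=12: :::::::
:::::::
::Z>:::
::Z:Z::
::ZZZ::
::ZZ:::
:::::::
:::::::
t=13: :::::::
:::::::
::ZZ:::
::ZvZ::
::ZZZ::
::ZZ:::
:::::::
:::::::
t=14: :::::::
:::::::
::ZZ:::
::<ZZ::
::ZZZ::
::ZZ:::
:::::::
:::::::
t=15: :::::::
:::::::
::ZZ:::
:::ZZ::
::vZZ::
::ZZ:::
:::::::
:::::::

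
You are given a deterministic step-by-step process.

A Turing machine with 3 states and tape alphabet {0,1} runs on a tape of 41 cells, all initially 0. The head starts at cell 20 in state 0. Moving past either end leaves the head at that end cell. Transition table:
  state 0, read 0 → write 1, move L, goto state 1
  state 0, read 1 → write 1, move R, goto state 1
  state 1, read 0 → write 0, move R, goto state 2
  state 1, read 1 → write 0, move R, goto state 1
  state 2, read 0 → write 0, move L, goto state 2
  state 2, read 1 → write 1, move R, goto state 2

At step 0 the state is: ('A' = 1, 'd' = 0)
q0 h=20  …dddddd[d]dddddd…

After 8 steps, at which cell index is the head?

20

[0] q0 h=20  …dddddd[d]dddddd…
[1] q1 h=19  …dddddd[d]Addddd…
[2] q2 h=20  …dddddd[A]dddddd…
[3] q2 h=21  …dddddA[d]dddddd…
[4] q2 h=20  …dddddd[A]dddddd…
[5] q2 h=21  …dddddA[d]dddddd…
[6] q2 h=20  …dddddd[A]dddddd…
[7] q2 h=21  …dddddA[d]dddddd…
[8] q2 h=20  …dddddd[A]dddddd…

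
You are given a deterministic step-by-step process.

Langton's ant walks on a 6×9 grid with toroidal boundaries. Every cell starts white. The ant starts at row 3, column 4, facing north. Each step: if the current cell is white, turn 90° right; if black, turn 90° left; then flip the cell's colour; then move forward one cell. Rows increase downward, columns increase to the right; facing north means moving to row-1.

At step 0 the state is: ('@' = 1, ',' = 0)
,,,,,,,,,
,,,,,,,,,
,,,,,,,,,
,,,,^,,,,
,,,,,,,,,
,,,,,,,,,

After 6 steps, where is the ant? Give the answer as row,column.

2,3

0) ,,,,,,,,,
,,,,,,,,,
,,,,,,,,,
,,,,^,,,,
,,,,,,,,,
,,,,,,,,,
1) ,,,,,,,,,
,,,,,,,,,
,,,,,,,,,
,,,,@>,,,
,,,,,,,,,
,,,,,,,,,
2) ,,,,,,,,,
,,,,,,,,,
,,,,,,,,,
,,,,@@,,,
,,,,,v,,,
,,,,,,,,,
3) ,,,,,,,,,
,,,,,,,,,
,,,,,,,,,
,,,,@@,,,
,,,,<@,,,
,,,,,,,,,
4) ,,,,,,,,,
,,,,,,,,,
,,,,,,,,,
,,,,^@,,,
,,,,@@,,,
,,,,,,,,,
5) ,,,,,,,,,
,,,,,,,,,
,,,,,,,,,
,,,<,@,,,
,,,,@@,,,
,,,,,,,,,
6) ,,,,,,,,,
,,,,,,,,,
,,,^,,,,,
,,,@,@,,,
,,,,@@,,,
,,,,,,,,,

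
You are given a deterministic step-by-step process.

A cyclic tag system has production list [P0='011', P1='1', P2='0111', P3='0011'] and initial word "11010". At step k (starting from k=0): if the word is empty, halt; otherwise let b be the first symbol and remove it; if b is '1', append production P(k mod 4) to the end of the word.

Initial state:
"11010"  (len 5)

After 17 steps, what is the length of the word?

25

step 0: "11010"  (len 5)
step 1: "1010011"  (len 7)
step 2: "0100111"  (len 7)
step 3: "100111"  (len 6)
step 4: "001110011"  (len 9)
step 5: "01110011"  (len 8)
step 6: "1110011"  (len 7)
step 7: "1100110111"  (len 10)
step 8: "1001101110011"  (len 13)
step 9: "001101110011011"  (len 15)
step 10: "01101110011011"  (len 14)
step 11: "1101110011011"  (len 13)
step 12: "1011100110110011"  (len 16)
step 13: "011100110110011011"  (len 18)
step 14: "11100110110011011"  (len 17)
step 15: "11001101100110110111"  (len 20)
step 16: "10011011001101101110011"  (len 23)
step 17: "0011011001101101110011011"  (len 25)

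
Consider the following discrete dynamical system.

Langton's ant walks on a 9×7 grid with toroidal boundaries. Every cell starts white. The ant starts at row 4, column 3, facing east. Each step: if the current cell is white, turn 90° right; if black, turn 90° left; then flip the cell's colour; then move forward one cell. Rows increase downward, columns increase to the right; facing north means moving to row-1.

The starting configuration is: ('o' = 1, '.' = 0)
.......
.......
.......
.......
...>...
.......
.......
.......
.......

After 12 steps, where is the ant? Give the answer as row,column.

2,3

t=0: .......
.......
.......
.......
...>...
.......
.......
.......
.......
t=1: .......
.......
.......
.......
...o...
...v...
.......
.......
.......
t=2: .......
.......
.......
.......
...o...
..<o...
.......
.......
.......
t=3: .......
.......
.......
.......
..^o...
..oo...
.......
.......
.......
t=4: .......
.......
.......
.......
..o>...
..oo...
.......
.......
.......
t=5: .......
.......
.......
...^...
..o....
..oo...
.......
.......
.......
t=6: .......
.......
.......
...o>..
..o....
..oo...
.......
.......
.......
t=7: .......
.......
.......
...oo..
..o.v..
..oo...
.......
.......
.......
t=8: .......
.......
.......
...oo..
..o<o..
..oo...
.......
.......
.......
t=9: .......
.......
.......
...^o..
..ooo..
..oo...
.......
.......
.......
t=10: .......
.......
.......
..<.o..
..ooo..
..oo...
.......
.......
.......
t=11: .......
.......
..^....
..o.o..
..ooo..
..oo...
.......
.......
.......
t=12: .......
.......
..o>...
..o.o..
..ooo..
..oo...
.......
.......
.......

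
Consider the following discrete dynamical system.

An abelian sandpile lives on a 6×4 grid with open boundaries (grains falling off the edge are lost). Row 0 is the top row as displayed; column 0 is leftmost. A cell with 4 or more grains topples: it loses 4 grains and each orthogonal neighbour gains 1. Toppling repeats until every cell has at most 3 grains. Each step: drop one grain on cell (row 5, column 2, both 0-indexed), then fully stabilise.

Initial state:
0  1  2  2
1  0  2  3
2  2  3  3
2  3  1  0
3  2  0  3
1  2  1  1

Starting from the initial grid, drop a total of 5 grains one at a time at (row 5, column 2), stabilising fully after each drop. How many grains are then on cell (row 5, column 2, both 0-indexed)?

[0] 0  1  2  2
1  0  2  3
2  2  3  3
2  3  1  0
3  2  0  3
1  2  1  1
[1] 0  1  2  2
1  0  2  3
2  2  3  3
2  3  1  0
3  2  0  3
1  2  2  1
[2] 0  1  2  2
1  0  2  3
2  2  3  3
2  3  1  0
3  2  0  3
1  2  3  1
[3] 0  1  2  2
1  0  2  3
2  2  3  3
2  3  1  0
3  2  1  3
1  3  0  2
[4] 0  1  2  2
1  0  2  3
2  2  3  3
2  3  1  0
3  2  1  3
1  3  1  2
[5] 0  1  2  2
1  0  2  3
2  2  3  3
2  3  1  0
3  2  1  3
1  3  2  2

2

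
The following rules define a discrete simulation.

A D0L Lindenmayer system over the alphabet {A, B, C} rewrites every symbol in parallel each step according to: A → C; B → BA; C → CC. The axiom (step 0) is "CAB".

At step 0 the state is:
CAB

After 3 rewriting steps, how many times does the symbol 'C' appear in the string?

0) CAB
1) CCCBA
2) CCCCCCBAC
3) CCCCCCCCCCCCBACCC

15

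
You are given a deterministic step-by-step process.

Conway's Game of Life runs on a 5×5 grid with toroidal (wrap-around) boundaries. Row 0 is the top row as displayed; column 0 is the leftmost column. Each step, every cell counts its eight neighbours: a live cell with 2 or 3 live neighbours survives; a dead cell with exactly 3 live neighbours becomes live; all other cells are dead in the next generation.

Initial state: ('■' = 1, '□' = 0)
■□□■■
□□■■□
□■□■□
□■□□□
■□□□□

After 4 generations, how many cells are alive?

4

step 0: ■□□■■
□□■■□
□■□■□
□■□□□
■□□□□
step 1: ■■■■□
■■□□□
□■□■□
■■■□□
■■□□□
step 2: □□□□□
□□□■□
□□□□■
□□□□■
□□□■□
step 3: □□□□□
□□□□□
□□□■■
□□□■■
□□□□□
step 4: □□□□□
□□□□□
□□□■■
□□□■■
□□□□□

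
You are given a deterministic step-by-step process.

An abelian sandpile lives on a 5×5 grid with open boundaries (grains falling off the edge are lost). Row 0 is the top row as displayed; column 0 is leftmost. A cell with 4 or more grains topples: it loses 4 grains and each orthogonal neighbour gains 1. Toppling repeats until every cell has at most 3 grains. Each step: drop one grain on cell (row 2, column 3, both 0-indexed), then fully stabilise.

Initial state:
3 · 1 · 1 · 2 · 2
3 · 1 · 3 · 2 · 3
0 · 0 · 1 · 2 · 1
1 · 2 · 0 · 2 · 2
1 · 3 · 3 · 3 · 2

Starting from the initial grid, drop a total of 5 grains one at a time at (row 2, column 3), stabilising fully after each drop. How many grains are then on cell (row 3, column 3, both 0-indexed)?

3

[0] 3 · 1 · 1 · 2 · 2
3 · 1 · 3 · 2 · 3
0 · 0 · 1 · 2 · 1
1 · 2 · 0 · 2 · 2
1 · 3 · 3 · 3 · 2
[1] 3 · 1 · 1 · 2 · 2
3 · 1 · 3 · 2 · 3
0 · 0 · 1 · 3 · 1
1 · 2 · 0 · 2 · 2
1 · 3 · 3 · 3 · 2
[2] 3 · 1 · 1 · 2 · 2
3 · 1 · 3 · 3 · 3
0 · 0 · 2 · 0 · 2
1 · 2 · 0 · 3 · 2
1 · 3 · 3 · 3 · 2
[3] 3 · 1 · 1 · 2 · 2
3 · 1 · 3 · 3 · 3
0 · 0 · 2 · 1 · 2
1 · 2 · 0 · 3 · 2
1 · 3 · 3 · 3 · 2
[4] 3 · 1 · 1 · 2 · 2
3 · 1 · 3 · 3 · 3
0 · 0 · 2 · 2 · 2
1 · 2 · 0 · 3 · 2
1 · 3 · 3 · 3 · 2
[5] 3 · 1 · 1 · 2 · 2
3 · 1 · 3 · 3 · 3
0 · 0 · 2 · 3 · 2
1 · 2 · 0 · 3 · 2
1 · 3 · 3 · 3 · 2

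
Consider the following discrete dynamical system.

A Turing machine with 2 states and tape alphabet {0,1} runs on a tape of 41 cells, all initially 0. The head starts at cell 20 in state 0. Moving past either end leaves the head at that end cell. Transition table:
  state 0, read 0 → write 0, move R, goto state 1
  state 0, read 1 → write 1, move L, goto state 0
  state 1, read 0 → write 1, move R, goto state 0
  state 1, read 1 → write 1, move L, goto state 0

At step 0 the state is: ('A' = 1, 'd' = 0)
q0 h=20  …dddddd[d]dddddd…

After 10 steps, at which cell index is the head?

gen 0: q0 h=20  …dddddd[d]dddddd…
gen 1: q1 h=21  …dddddd[d]dddddd…
gen 2: q0 h=22  …dddddA[d]dddddd…
gen 3: q1 h=23  …ddddAd[d]dddddd…
gen 4: q0 h=24  …dddAdA[d]dddddd…
gen 5: q1 h=25  …ddAdAd[d]dddddd…
gen 6: q0 h=26  …dAdAdA[d]dddddd…
gen 7: q1 h=27  …AdAdAd[d]dddddd…
gen 8: q0 h=28  …dAdAdA[d]dddddd…
gen 9: q1 h=29  …AdAdAd[d]dddddd…
gen 10: q0 h=30  …dAdAdA[d]dddddd…

30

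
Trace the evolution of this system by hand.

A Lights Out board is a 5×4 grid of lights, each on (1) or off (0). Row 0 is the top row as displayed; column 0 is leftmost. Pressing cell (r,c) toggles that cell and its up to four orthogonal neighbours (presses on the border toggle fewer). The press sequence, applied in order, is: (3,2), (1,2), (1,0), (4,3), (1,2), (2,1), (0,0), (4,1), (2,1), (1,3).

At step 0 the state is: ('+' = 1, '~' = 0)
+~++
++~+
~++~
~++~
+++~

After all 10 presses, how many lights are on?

t=0: +~++
++~+
~++~
~++~
+++~
t=1: +~++
++~+
~+~~
~~~+
++~~
t=2: +~~+
+~+~
~++~
~~~+
++~~
t=3: ~~~+
~++~
+++~
~~~+
++~~
t=4: ~~~+
~++~
+++~
~~~~
++++
t=5: ~~++
~~~+
++~~
~~~~
++++
t=6: ~~++
~+~+
~~+~
~+~~
++++
t=7: ++++
++~+
~~+~
~+~~
++++
t=8: ++++
++~+
~~+~
~~~~
~~~+
t=9: ++++
+~~+
++~~
~+~~
~~~+
t=10: +++~
+~+~
++~+
~+~~
~~~+

10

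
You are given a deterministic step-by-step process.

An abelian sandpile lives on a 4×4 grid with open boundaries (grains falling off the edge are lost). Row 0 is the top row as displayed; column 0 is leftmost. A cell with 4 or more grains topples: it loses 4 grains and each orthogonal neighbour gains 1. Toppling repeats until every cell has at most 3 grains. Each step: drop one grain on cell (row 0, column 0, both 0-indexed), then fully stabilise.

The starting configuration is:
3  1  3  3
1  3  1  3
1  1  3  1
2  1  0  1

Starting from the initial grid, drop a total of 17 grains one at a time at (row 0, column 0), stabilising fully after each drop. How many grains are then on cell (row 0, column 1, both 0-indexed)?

0

t=0: 3  1  3  3
1  3  1  3
1  1  3  1
2  1  0  1
t=1: 0  2  3  3
2  3  1  3
1  1  3  1
2  1  0  1
t=2: 1  2  3  3
2  3  1  3
1  1  3  1
2  1  0  1
t=3: 2  2  3  3
2  3  1  3
1  1  3  1
2  1  0  1
t=4: 3  2  3  3
2  3  1  3
1  1  3  1
2  1  0  1
t=5: 0  3  3  3
3  3  1  3
1  1  3  1
2  1  0  1
t=6: 1  3  3  3
3  3  1  3
1  1  3  1
2  1  0  1
t=7: 2  3  3  3
3  3  1  3
1  1  3  1
2  1  0  1
t=8: 3  3  3  3
3  3  1  3
1  1  3  1
2  1  0  1
t=9: 2  2  2  1
1  2  1  1
2  3  0  3
2  1  1  1
t=10: 3  2  2  1
1  2  1  1
2  3  0  3
2  1  1  1
t=11: 0  3  2  1
2  2  1  1
2  3  0  3
2  1  1  1
t=12: 1  3  2  1
2  2  1  1
2  3  0  3
2  1  1  1
t=13: 2  3  2  1
2  2  1  1
2  3  0  3
2  1  1  1
t=14: 3  3  2  1
2  2  1  1
2  3  0  3
2  1  1  1
t=15: 1  0  3  1
3  3  1  1
2  3  0  3
2  1  1  1
t=16: 2  0  3  1
3  3  1  1
2  3  0  3
2  1  1  1
t=17: 3  0  3  1
3  3  1  1
2  3  0  3
2  1  1  1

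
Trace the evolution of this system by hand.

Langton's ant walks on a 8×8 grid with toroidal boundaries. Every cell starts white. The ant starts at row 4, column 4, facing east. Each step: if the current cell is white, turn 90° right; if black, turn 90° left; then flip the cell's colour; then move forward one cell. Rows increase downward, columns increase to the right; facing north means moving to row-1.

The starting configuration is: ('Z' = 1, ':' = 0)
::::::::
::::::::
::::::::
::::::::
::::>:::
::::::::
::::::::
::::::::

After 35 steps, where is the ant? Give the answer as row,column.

4,1

[0] ::::::::
::::::::
::::::::
::::::::
::::>:::
::::::::
::::::::
::::::::
[1] ::::::::
::::::::
::::::::
::::::::
::::Z:::
::::v:::
::::::::
::::::::
[2] ::::::::
::::::::
::::::::
::::::::
::::Z:::
:::<Z:::
::::::::
::::::::
[3] ::::::::
::::::::
::::::::
::::::::
:::^Z:::
:::ZZ:::
::::::::
::::::::
[4] ::::::::
::::::::
::::::::
::::::::
:::Z>:::
:::ZZ:::
::::::::
::::::::
[5] ::::::::
::::::::
::::::::
::::^:::
:::Z::::
:::ZZ:::
::::::::
::::::::
[6] ::::::::
::::::::
::::::::
::::Z>::
:::Z::::
:::ZZ:::
::::::::
::::::::
[7] ::::::::
::::::::
::::::::
::::ZZ::
:::Z:v::
:::ZZ:::
::::::::
::::::::
[8] ::::::::
::::::::
::::::::
::::ZZ::
:::Z<Z::
:::ZZ:::
::::::::
::::::::
[9] ::::::::
::::::::
::::::::
::::^Z::
:::ZZZ::
:::ZZ:::
::::::::
::::::::
[10] ::::::::
::::::::
::::::::
:::<:Z::
:::ZZZ::
:::ZZ:::
::::::::
::::::::
[11] ::::::::
::::::::
:::^::::
:::Z:Z::
:::ZZZ::
:::ZZ:::
::::::::
::::::::
[12] ::::::::
::::::::
:::Z>:::
:::Z:Z::
:::ZZZ::
:::ZZ:::
::::::::
::::::::
[13] ::::::::
::::::::
:::ZZ:::
:::ZvZ::
:::ZZZ::
:::ZZ:::
::::::::
::::::::
[14] ::::::::
::::::::
:::ZZ:::
:::<ZZ::
:::ZZZ::
:::ZZ:::
::::::::
::::::::
[15] ::::::::
::::::::
:::ZZ:::
::::ZZ::
:::vZZ::
:::ZZ:::
::::::::
::::::::
[16] ::::::::
::::::::
:::ZZ:::
::::ZZ::
::::>Z::
:::ZZ:::
::::::::
::::::::
[17] ::::::::
::::::::
:::ZZ:::
::::^Z::
:::::Z::
:::ZZ:::
::::::::
::::::::
[18] ::::::::
::::::::
:::ZZ:::
:::<:Z::
:::::Z::
:::ZZ:::
::::::::
::::::::
[19] ::::::::
::::::::
:::^Z:::
:::Z:Z::
:::::Z::
:::ZZ:::
::::::::
::::::::
[20] ::::::::
::::::::
::<:Z:::
:::Z:Z::
:::::Z::
:::ZZ:::
::::::::
::::::::
[21] ::::::::
::^:::::
::Z:Z:::
:::Z:Z::
:::::Z::
:::ZZ:::
::::::::
::::::::
[22] ::::::::
::Z>::::
::Z:Z:::
:::Z:Z::
:::::Z::
:::ZZ:::
::::::::
::::::::
[23] ::::::::
::ZZ::::
::ZvZ:::
:::Z:Z::
:::::Z::
:::ZZ:::
::::::::
::::::::
[24] ::::::::
::ZZ::::
::<ZZ:::
:::Z:Z::
:::::Z::
:::ZZ:::
::::::::
::::::::
[25] ::::::::
::ZZ::::
:::ZZ:::
::vZ:Z::
:::::Z::
:::ZZ:::
::::::::
::::::::
[26] ::::::::
::ZZ::::
:::ZZ:::
:<ZZ:Z::
:::::Z::
:::ZZ:::
::::::::
::::::::
[27] ::::::::
::ZZ::::
:^:ZZ:::
:ZZZ:Z::
:::::Z::
:::ZZ:::
::::::::
::::::::
[28] ::::::::
::ZZ::::
:Z>ZZ:::
:ZZZ:Z::
:::::Z::
:::ZZ:::
::::::::
::::::::
[29] ::::::::
::ZZ::::
:ZZZZ:::
:ZvZ:Z::
:::::Z::
:::ZZ:::
::::::::
::::::::
[30] ::::::::
::ZZ::::
:ZZZZ:::
:Z:>:Z::
:::::Z::
:::ZZ:::
::::::::
::::::::
[31] ::::::::
::ZZ::::
:ZZ^Z:::
:Z:::Z::
:::::Z::
:::ZZ:::
::::::::
::::::::
[32] ::::::::
::ZZ::::
:Z<:Z:::
:Z:::Z::
:::::Z::
:::ZZ:::
::::::::
::::::::
[33] ::::::::
::ZZ::::
:Z::Z:::
:Zv::Z::
:::::Z::
:::ZZ:::
::::::::
::::::::
[34] ::::::::
::ZZ::::
:Z::Z:::
:<Z::Z::
:::::Z::
:::ZZ:::
::::::::
::::::::
[35] ::::::::
::ZZ::::
:Z::Z:::
::Z::Z::
:v:::Z::
:::ZZ:::
::::::::
::::::::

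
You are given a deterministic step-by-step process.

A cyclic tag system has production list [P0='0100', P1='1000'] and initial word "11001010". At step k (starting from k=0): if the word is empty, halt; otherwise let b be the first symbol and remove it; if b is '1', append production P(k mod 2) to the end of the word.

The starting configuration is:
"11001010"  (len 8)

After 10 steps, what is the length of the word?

0) "11001010"  (len 8)
1) "10010100100"  (len 11)
2) "00101001001000"  (len 14)
3) "0101001001000"  (len 13)
4) "101001001000"  (len 12)
5) "010010010000100"  (len 15)
6) "10010010000100"  (len 14)
7) "00100100001000100"  (len 17)
8) "0100100001000100"  (len 16)
9) "100100001000100"  (len 15)
10) "001000010001001000"  (len 18)

18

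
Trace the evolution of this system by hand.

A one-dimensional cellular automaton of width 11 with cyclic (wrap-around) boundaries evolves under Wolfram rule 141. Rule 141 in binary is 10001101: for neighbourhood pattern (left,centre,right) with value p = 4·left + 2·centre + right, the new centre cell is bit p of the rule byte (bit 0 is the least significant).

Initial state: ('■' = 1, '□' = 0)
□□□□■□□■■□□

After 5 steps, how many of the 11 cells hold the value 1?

step 0: □□□□■□□■■□□
step 1: ■■■□■□□■□□■
step 2: ■■□□■□□■□□■
step 3: ■□□□■□□■□□■
step 4: □□■□■□□■□□■
step 5: □□■□■□□■□□■

4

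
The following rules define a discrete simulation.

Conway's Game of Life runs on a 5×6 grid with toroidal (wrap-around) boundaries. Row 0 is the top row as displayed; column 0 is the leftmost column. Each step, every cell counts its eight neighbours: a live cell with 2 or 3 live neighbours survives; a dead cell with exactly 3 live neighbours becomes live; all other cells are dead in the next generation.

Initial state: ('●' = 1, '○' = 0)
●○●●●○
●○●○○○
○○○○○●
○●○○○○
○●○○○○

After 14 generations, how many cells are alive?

3

k=0  ●○●●●○
●○●○○○
○○○○○●
○●○○○○
○●○○○○
k=1  ●○●●○●
●○●○●○
●●○○○○
●○○○○○
●●○●○○
k=2  ○○○○○○
○○●○●○
●○○○○○
○○●○○●
○○○●●○
k=3  ○○○○●○
○○○○○○
○●○●○●
○○○●●●
○○○●●○
k=4  ○○○●●○
○○○○●○
●○●●○●
●○○○○●
○○○○○○
k=5  ○○○●●○
○○●○○○
●●○●○○
●●○○●●
○○○○●●
k=6  ○○○●●●
○●●○●○
○○○●●○
○●●●○○
○○○○○○
k=7  ○○●●●●
○○●○○○
○○○○●○
○○●●●○
○○○○○○
k=8  ○○●●●○
○○●○○●
○○●○●○
○○○●●○
○○○○○●
k=9  ○○●●●●
○●●○○●
○○●○●●
○○○●●●
○○●○○●
k=10  ○○○○○●
○●○○○○
○●●○○○
●○●○○○
●○●○○○
k=11  ●●○○○○
●●●○○○
●○●○○○
●○●●○○
●○○○○●
k=12  ○○●○○○
○○●○○●
●○○○○●
●○●●○○
○○●○○●
k=13  ○●●●○○
●●○○○●
●○●●●●
●○●●●○
○○●○○○
k=14  ○○○●○○
○○○○○○
○○○○○○
●○○○○○
○○○○●○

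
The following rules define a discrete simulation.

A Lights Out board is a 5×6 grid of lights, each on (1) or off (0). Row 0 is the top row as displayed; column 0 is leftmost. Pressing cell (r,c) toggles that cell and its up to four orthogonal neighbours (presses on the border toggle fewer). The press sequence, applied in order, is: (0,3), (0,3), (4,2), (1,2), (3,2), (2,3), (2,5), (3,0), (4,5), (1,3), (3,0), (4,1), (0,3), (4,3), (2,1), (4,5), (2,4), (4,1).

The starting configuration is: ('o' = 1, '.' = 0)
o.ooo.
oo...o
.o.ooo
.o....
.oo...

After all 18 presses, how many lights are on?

0) o.ooo.
oo...o
.o.ooo
.o....
.oo...
1) o.....
oo.o.o
.o.ooo
.o....
.oo...
2) o.ooo.
oo...o
.o.ooo
.o....
.oo...
3) o.ooo.
oo...o
.o.ooo
.oo...
...o..
4) o..oo.
o.oo.o
.ooooo
.oo...
...o..
5) o..oo.
o.oo.o
.o.ooo
...o..
..oo..
6) o..oo.
o.o..o
.oo..o
......
..oo..
7) o..oo.
o.o...
.oo.o.
.....o
..oo..
8) o..oo.
o.o...
ooo.o.
oo...o
o.oo..
9) o..oo.
o.o...
ooo.o.
oo....
o.oooo
10) o...o.
o..oo.
ooooo.
oo....
o.oooo
11) o...o.
o..oo.
.oooo.
......
..oooo
12) o...o.
o..oo.
.oooo.
.o....
oo.ooo
13) o.oo..
o...o.
.oooo.
.o....
oo.ooo
14) o.oo..
o...o.
.oooo.
.o.o..
ooo..o
15) o.oo..
oo..o.
o..oo.
...o..
ooo..o
16) o.oo..
oo..o.
o..oo.
...o.o
ooo.o.
17) o.oo..
oo....
o....o
...ooo
ooo.o.
18) o.oo..
oo....
o....o
.o.ooo
....o.

12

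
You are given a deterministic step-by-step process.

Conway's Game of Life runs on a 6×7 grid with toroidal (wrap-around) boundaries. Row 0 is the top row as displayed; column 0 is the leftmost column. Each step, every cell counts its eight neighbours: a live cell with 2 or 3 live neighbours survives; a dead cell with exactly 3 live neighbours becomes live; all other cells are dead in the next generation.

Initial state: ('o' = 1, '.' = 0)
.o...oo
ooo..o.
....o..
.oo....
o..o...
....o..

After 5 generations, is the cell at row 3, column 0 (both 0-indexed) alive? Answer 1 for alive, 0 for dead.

0) .o...oo
ooo..o.
....o..
.oo....
o..o...
....o..
1) .oo.ooo
ooo.oo.
o..o...
.ooo...
.ooo...
o...ooo
2) ..o....
.......
o.....o
o...o..
.....oo
.......
3) .......
.......
o.....o
o......
.....oo
.......
4) .......
.......
o.....o
o....o.
......o
.......
5) .......
.......
o.....o
o....o.
......o
.......

1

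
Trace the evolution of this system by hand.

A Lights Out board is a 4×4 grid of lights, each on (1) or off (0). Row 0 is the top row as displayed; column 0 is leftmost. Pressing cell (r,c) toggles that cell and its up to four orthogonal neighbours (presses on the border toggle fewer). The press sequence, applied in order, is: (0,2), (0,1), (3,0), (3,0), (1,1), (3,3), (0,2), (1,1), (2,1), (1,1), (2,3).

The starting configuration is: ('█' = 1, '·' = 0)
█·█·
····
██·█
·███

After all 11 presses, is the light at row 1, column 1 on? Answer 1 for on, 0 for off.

k=0  █·█·
····
██·█
·███
k=1  ██·█
··█·
██·█
·███
k=2  ··██
·██·
██·█
·███
k=3  ··██
·██·
·█·█
█·██
k=4  ··██
·██·
██·█
·███
k=5  ·███
█···
█··█
·███
k=6  ·███
█···
█···
·█··
k=7  ····
█·█·
█···
·█··
k=8  ·█··
·█··
██··
·█··
k=9  ·█··
····
··█·
····
k=10  ····
███·
·██·
····
k=11  ····
████
·█·█
···█

1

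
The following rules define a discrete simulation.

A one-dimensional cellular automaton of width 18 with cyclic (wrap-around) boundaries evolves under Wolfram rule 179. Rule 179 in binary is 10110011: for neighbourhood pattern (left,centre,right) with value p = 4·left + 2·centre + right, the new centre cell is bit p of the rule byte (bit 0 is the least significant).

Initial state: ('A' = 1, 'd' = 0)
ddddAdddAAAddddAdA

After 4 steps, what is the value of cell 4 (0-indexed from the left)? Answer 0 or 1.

1

k=0  ddddAdddAAAddddAdA
k=1  AAAAdAAAdAdAAAAdAd
k=2  dAAdAdAdAdAdAAdAdA
k=3  AddAdAdAdAdAddAdAd
k=4  dAAdAdAdAdAdAAdAdA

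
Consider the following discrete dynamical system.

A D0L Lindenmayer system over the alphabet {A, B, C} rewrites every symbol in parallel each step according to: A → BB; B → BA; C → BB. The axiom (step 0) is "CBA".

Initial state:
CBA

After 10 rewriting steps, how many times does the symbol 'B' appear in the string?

2047

0) CBA
1) BBBABB
2) BABABABBBABA
3) BABBBABBBABBBABABABBBABB
4) BABBBABABABBBABABABBBABABABBBABBBABBBABABABBBABA
5) BABBBABABABBBABBBABBBABABABBBABBBABBBABABABBBABBBABBBABABABBBABABABBBABABABBBABBBABBBABABABBBABB
6) BABBBABABABBBABBBABBBABABABBBABABABBBABABABBBABBBABBBABABA…BABABBBABBBABBBABABABBBABABABBBABABABBBABBBABBBABABABBBABA  (len 192)
7) BABBBABABABBBABBBABBBABABABBBABABABBBABABABBBABBBABBBABABA…BABABBBABBBABBBABABABBBABABABBBABABABBBABBBABBBABABABBBABB  (len 384)
8) BABBBABABABBBABBBABBBABABABBBABABABBBABABABBBABBBABBBABABA…BABABBBABBBABBBABABABBBABABABBBABABABBBABBBABBBABABABBBABA  (len 768)
9) BABBBABABABBBABBBABBBABABABBBABABABBBABABABBBABBBABBBABABA…BABABBBABBBABBBABABABBBABABABBBABABABBBABBBABBBABABABBBABB  (len 1536)
10) BABBBABABABBBABBBABBBABABABBBABABABBBABABABBBABBBABBBABABA…BABABBBABBBABBBABABABBBABABABBBABABABBBABBBABBBABABABBBABA  (len 3072)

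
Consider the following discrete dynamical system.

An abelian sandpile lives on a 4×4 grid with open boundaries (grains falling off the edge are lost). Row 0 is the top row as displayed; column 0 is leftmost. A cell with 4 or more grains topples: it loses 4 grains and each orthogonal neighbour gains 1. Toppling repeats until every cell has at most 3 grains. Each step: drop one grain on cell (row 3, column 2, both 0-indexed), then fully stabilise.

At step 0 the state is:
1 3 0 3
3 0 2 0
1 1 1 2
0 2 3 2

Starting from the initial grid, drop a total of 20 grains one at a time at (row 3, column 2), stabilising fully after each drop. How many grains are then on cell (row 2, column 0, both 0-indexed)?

2

step 0: 1 3 0 3
3 0 2 0
1 1 1 2
0 2 3 2
step 1: 1 3 0 3
3 0 2 0
1 1 2 2
0 3 0 3
step 2: 1 3 0 3
3 0 2 0
1 1 2 2
0 3 1 3
step 3: 1 3 0 3
3 0 2 0
1 1 2 2
0 3 2 3
step 4: 1 3 0 3
3 0 2 0
1 1 2 2
0 3 3 3
step 5: 1 3 0 3
3 0 2 0
1 2 3 3
1 0 2 0
step 6: 1 3 0 3
3 0 2 0
1 2 3 3
1 0 3 0
step 7: 1 3 0 3
3 0 3 1
1 3 1 0
1 1 1 2
step 8: 1 3 0 3
3 0 3 1
1 3 1 0
1 1 2 2
step 9: 1 3 0 3
3 0 3 1
1 3 1 0
1 1 3 2
step 10: 1 3 0 3
3 0 3 1
1 3 2 0
1 2 0 3
step 11: 1 3 0 3
3 0 3 1
1 3 2 0
1 2 1 3
step 12: 1 3 0 3
3 0 3 1
1 3 2 0
1 2 2 3
step 13: 1 3 0 3
3 0 3 1
1 3 2 0
1 2 3 3
step 14: 1 3 0 3
3 0 3 1
1 3 3 1
1 3 1 0
step 15: 1 3 0 3
3 0 3 1
1 3 3 1
1 3 2 0
step 16: 1 3 0 3
3 0 3 1
1 3 3 1
1 3 3 0
step 17: 1 3 1 3
3 2 0 2
2 1 2 2
2 1 2 1
step 18: 1 3 1 3
3 2 0 2
2 1 2 2
2 1 3 1
step 19: 1 3 1 3
3 2 0 2
2 1 3 2
2 2 0 2
step 20: 1 3 1 3
3 2 0 2
2 1 3 2
2 2 1 2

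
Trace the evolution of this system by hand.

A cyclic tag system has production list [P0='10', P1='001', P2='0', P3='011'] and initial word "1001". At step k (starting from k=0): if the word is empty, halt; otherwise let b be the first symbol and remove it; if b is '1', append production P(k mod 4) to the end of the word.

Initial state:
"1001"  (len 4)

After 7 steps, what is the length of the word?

4

[0] "1001"  (len 4)
[1] "00110"  (len 5)
[2] "0110"  (len 4)
[3] "110"  (len 3)
[4] "10011"  (len 5)
[5] "001110"  (len 6)
[6] "01110"  (len 5)
[7] "1110"  (len 4)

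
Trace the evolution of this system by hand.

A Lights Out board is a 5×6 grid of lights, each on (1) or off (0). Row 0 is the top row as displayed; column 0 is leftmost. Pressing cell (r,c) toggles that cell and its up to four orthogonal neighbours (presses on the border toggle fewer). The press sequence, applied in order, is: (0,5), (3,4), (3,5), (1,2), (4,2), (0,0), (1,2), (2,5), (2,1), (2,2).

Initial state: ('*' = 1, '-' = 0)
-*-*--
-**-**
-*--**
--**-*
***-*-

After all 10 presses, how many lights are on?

17

0) -*-*--
-**-**
-*--**
--**-*
***-*-
1) -*-***
-**-*-
-*--**
--**-*
***-*-
2) -*-***
-**-*-
-*---*
--*-*-
***---
3) -*-***
-**-*-
-*----
--*--*
***--*
4) -*****
---**-
-**---
--*--*
***--*
5) -*****
---**-
-**---
-----*
*--*-*
6) *-****
*--**-
-**---
-----*
*--*-*
7) *--***
***-*-
-*----
-----*
*--*-*
8) *--***
***-**
-*--**
------
*--*-*
9) *--***
*-*-**
*-*-**
-*----
*--*-*
10) *--***
*---**
**-***
-**---
*--*-*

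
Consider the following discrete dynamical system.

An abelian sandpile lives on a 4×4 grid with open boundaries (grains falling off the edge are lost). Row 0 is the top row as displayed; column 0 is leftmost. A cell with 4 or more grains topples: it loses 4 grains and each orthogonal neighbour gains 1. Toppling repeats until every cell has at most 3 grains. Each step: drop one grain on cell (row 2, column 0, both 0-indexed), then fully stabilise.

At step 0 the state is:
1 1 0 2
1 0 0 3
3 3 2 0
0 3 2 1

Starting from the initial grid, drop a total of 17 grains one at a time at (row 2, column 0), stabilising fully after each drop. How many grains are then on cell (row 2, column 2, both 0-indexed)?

1

k=0  1 1 0 2
1 0 0 3
3 3 2 0
0 3 2 1
k=1  1 1 0 2
2 1 0 3
1 1 3 0
2 0 3 1
k=2  1 1 0 2
2 1 0 3
2 1 3 0
2 0 3 1
k=3  1 1 0 2
2 1 0 3
3 1 3 0
2 0 3 1
k=4  1 1 0 2
3 1 0 3
0 2 3 0
3 0 3 1
k=5  1 1 0 2
3 1 0 3
1 2 3 0
3 0 3 1
k=6  1 1 0 2
3 1 0 3
2 2 3 0
3 0 3 1
k=7  1 1 0 2
3 1 0 3
3 2 3 0
3 0 3 1
k=8  2 1 0 2
0 2 0 3
2 3 3 0
0 1 3 1
k=9  2 1 0 2
0 2 0 3
3 3 3 0
0 1 3 1
k=10  2 1 0 2
1 3 1 3
1 1 1 1
1 3 0 2
k=11  2 1 0 2
1 3 1 3
2 1 1 1
1 3 0 2
k=12  2 1 0 2
1 3 1 3
3 1 1 1
1 3 0 2
k=13  2 1 0 2
2 3 1 3
0 2 1 1
2 3 0 2
k=14  2 1 0 2
2 3 1 3
1 2 1 1
2 3 0 2
k=15  2 1 0 2
2 3 1 3
2 2 1 1
2 3 0 2
k=16  2 1 0 2
2 3 1 3
3 2 1 1
2 3 0 2
k=17  2 1 0 2
3 3 1 3
0 3 1 1
3 3 0 2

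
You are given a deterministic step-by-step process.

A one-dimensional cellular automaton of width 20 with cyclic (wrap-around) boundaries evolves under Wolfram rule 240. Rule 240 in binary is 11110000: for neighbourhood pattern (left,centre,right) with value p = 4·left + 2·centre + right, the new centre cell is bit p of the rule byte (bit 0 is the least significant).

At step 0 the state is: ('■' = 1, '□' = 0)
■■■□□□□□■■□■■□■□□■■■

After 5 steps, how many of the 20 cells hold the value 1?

11

[0] ■■■□□□□□■■□■■□■□□■■■
[1] ■■■■□□□□□■■□■■□■□□■■
[2] ■■■■■□□□□□■■□■■□■□□■
[3] ■■■■■■□□□□□■■□■■□■□□
[4] □■■■■■■□□□□□■■□■■□■□
[5] □□■■■■■■□□□□□■■□■■□■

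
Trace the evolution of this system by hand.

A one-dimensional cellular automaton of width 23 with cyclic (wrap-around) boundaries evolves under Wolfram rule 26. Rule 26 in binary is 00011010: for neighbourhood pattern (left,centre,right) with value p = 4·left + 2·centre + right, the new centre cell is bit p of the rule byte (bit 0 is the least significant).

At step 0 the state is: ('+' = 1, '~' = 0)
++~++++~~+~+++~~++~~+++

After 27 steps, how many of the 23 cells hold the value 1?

0) ++~++++~~+~+++~~++~~+++
1) ~~~+~~~++~~+~~+++~+++~~
2) ~~+~+~++~++~+++~~~+~~+~
3) ~+~~~~+~~+~~+~~+~+~++~+
4) ~~+~~+~++~++~++~~~~+~~~
5) ~+~++~~+~~+~~+~+~~+~+~~
6) +~~+~++~++~++~~~++~~~+~
7) ~++~~+~~+~~+~+~++~+~+~~
8) ++~++~++~++~~~~+~~~~~+~
9) +~~+~~+~~+~+~~+~+~~~+~~
10) ~++~++~++~~~++~~~+~+~++
11) ~+~~+~~+~+~++~+~+~~~~+~
12) +~++~++~~~~+~~~~~+~~+~+
13) ~~+~~+~+~~+~+~~~+~++~~+
14) ++~++~~~++~~~+~+~~+~++~
15) +~~+~+~++~+~+~~~++~~+~~
16) ~++~~~~+~~~~~+~++~++~++
17) ~+~+~~+~+~~~+~~+~~+~~+~
18) +~~~++~~~+~+~++~++~++~+
19) ~+~++~+~+~~~~+~~+~~+~~+
20) ~~~+~~~~~+~~+~++~++~++~
21) ~~+~+~~~+~++~~+~~+~~+~+
22) ++~~~+~+~~+~++~++~++~~~
23) +~+~+~~~++~~+~~+~~+~+~+
24) ~~~~~+~++~++~++~++~~~~+
25) +~~~+~~+~~+~~+~~+~+~~+~
26) ~+~+~++~++~++~++~~~++~~
27) +~~~~+~~+~~+~~+~+~++~+~

9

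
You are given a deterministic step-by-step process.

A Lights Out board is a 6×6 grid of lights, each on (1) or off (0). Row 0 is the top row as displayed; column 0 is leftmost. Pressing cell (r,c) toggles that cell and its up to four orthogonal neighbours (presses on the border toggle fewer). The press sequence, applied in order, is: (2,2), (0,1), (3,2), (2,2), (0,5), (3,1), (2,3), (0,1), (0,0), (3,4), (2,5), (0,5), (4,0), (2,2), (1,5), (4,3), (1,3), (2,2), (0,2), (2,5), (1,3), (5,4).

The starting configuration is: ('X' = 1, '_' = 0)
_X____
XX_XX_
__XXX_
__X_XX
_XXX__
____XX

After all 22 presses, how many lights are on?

18

gen 0: _X____
XX_XX_
__XXX_
__X_XX
_XXX__
____XX
gen 1: _X____
XXXXX_
_X__X_
____XX
_XXX__
____XX
gen 2: X_X___
X_XXX_
_X__X_
____XX
_XXX__
____XX
gen 3: X_X___
X_XXX_
_XX_X_
_XXXXX
_X_X__
____XX
gen 4: X_X___
X__XX_
___XX_
_X_XXX
_X_X__
____XX
gen 5: X_X_XX
X__XXX
___XX_
_X_XXX
_X_X__
____XX
gen 6: X_X_XX
X__XXX
_X_XX_
X_XXXX
___X__
____XX
gen 7: X_X_XX
X___XX
_XX___
X_X_XX
___X__
____XX
gen 8: _X__XX
XX__XX
_XX___
X_X_XX
___X__
____XX
gen 9: X___XX
_X__XX
_XX___
X_X_XX
___X__
____XX
gen 10: X___XX
_X__XX
_XX_X_
X_XX__
___XX_
____XX
gen 11: X___XX
_X__X_
_XX__X
X_XX_X
___XX_
____XX
gen 12: X_____
_X__XX
_XX__X
X_XX_X
___XX_
____XX
gen 13: X_____
_X__XX
_XX__X
__XX_X
XX_XX_
X___XX
gen 14: X_____
_XX_XX
___X_X
___X_X
XX_XX_
X___XX
gen 15: X____X
_XX___
___X__
___X_X
XX_XX_
X___XX
gen 16: X____X
_XX___
___X__
_____X
XXX___
X__XXX
gen 17: X__X_X
_X_XX_
______
_____X
XXX___
X__XXX
gen 18: X__X_X
_XXXX_
_XXX__
__X__X
XXX___
X__XXX
gen 19: XXX__X
_X_XX_
_XXX__
__X__X
XXX___
X__XXX
gen 20: XXX__X
_X_XXX
_XXXXX
__X___
XXX___
X__XXX
gen 21: XXXX_X
_XX__X
_XX_XX
__X___
XXX___
X__XXX
gen 22: XXXX_X
_XX__X
_XX_XX
__X___
XXX_X_
X_____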